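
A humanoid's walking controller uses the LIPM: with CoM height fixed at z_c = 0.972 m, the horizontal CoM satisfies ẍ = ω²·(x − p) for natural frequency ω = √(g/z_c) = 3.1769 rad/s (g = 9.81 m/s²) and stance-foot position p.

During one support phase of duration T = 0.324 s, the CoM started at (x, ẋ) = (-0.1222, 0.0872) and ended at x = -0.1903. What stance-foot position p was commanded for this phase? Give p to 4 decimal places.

ωT = 3.1769·0.324 = 1.029316; cosh(ωT) = 1.578200, sinh(ωT) = 1.220949
x(T) = p + (x₀−p)·cosh(ωT) + (ẋ₀/ω)·sinh(ωT) ⇒ p·(1 − cosh) = x(T) − x₀·cosh − (ẋ₀/ω)·sinh
numerator   = -0.1903 − (-0.1222)·1.578200 − (0.0872/3.1769)·1.220949 = -0.030957
denominator = 1 − 1.578200 = -0.578200
p = -0.030957 / -0.578200 = 0.0535

p = 0.0535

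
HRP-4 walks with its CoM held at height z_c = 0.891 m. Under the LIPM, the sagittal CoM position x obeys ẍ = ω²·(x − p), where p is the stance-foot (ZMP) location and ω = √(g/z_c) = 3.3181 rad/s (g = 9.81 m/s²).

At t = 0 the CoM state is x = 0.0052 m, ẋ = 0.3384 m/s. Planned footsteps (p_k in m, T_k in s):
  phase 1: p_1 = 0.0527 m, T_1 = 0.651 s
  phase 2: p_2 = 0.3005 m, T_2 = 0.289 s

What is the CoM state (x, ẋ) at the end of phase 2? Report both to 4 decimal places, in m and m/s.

x = 0.5428, ẋ = 1.1411

phase 1: p=0.0527, T=0.651, ωT=2.160083, cosh=4.393587, sinh=4.278271; start (x,ẋ)=(0.005200, 0.338400) → end (x,ẋ)=(0.280329, 0.812493)
phase 2: p=0.3005, T=0.289, ωT=0.958931, cosh=1.496104, sinh=1.112802; start (x,ẋ)=(0.280329, 0.812493) → end (x,ẋ)=(0.542810, 1.141093)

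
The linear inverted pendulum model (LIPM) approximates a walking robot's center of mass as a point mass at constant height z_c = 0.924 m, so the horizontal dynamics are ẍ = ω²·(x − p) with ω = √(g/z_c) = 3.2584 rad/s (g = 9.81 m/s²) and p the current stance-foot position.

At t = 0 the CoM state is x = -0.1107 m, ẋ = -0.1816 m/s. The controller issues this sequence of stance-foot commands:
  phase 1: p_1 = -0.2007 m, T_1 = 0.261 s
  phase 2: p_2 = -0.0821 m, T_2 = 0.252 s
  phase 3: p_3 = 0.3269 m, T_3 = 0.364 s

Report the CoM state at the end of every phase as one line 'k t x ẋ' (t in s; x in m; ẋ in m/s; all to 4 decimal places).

phase 1: p=-0.2007, T=0.261, ωT=0.850442, cosh=1.383954, sinh=0.956728; start (x,ẋ)=(-0.110700, -0.181600) → end (x,ẋ)=(-0.129465, 0.029240)
phase 2: p=-0.0821, T=0.252, ωT=0.821117, cosh=1.356489, sinh=0.916548; start (x,ẋ)=(-0.129465, 0.029240) → end (x,ẋ)=(-0.138126, -0.101792)
phase 3: p=0.3269, T=0.364, ωT=1.186058, cosh=1.789785, sinh=1.484362; start (x,ẋ)=(-0.138126, -0.101792) → end (x,ẋ)=(-0.551767, -2.431350)

1 0.2610 -0.1295 0.0292
2 0.5130 -0.1381 -0.1018
3 0.8770 -0.5518 -2.4313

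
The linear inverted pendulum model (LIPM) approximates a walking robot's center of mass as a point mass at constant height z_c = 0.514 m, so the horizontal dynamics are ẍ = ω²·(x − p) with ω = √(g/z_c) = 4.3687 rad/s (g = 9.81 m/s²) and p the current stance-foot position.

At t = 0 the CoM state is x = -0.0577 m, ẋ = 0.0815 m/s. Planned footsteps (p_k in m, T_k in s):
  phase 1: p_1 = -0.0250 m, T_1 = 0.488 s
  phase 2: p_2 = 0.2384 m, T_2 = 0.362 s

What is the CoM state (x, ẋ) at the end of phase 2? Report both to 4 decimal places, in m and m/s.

phase 1: p=-0.0250, T=0.488, ωT=2.131926, cosh=4.274847, sinh=4.156239; start (x,ẋ)=(-0.057700, 0.081500) → end (x,ẋ)=(-0.087251, -0.245346)
phase 2: p=0.2384, T=0.362, ωT=1.581469, cosh=2.533884, sinh=2.328211; start (x,ẋ)=(-0.087251, -0.245346) → end (x,ẋ)=(-0.717514, -3.933958)

x = -0.7175, ẋ = -3.9340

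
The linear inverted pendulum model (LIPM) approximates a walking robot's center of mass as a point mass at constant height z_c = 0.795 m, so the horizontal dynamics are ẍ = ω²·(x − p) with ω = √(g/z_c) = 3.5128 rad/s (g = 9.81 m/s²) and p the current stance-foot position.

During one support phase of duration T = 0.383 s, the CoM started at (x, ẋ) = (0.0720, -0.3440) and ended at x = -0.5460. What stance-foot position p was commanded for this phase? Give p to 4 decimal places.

ωT = 3.5128·0.383 = 1.345402; cosh(ωT) = 2.050083, sinh(ωT) = 1.789648
x(T) = p + (x₀−p)·cosh(ωT) + (ẋ₀/ω)·sinh(ωT) ⇒ p·(1 − cosh) = x(T) − x₀·cosh − (ẋ₀/ω)·sinh
numerator   = -0.5460 − (0.0720)·2.050083 − (-0.3440/3.5128)·1.789648 = -0.518350
denominator = 1 − 2.050083 = -1.050083
p = -0.518350 / -1.050083 = 0.4936

p = 0.4936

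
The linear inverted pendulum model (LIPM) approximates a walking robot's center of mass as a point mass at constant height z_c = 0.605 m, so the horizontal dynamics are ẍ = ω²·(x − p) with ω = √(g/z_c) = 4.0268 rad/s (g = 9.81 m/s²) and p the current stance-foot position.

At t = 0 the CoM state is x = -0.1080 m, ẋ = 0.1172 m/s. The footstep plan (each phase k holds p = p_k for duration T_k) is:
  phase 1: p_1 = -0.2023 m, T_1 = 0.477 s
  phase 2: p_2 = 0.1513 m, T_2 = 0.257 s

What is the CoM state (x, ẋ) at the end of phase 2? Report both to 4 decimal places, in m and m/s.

x = 0.7781, ẋ = 3.0163

phase 1: p=-0.2023, T=0.477, ωT=1.920784, cosh=3.486399, sinh=3.339907; start (x,ẋ)=(-0.108000, 0.117200) → end (x,ẋ)=(0.223675, 1.676859)
phase 2: p=0.1513, T=0.257, ωT=1.034888, cosh=1.585028, sinh=1.229762; start (x,ẋ)=(0.223675, 1.676859) → end (x,ẋ)=(0.778120, 3.016273)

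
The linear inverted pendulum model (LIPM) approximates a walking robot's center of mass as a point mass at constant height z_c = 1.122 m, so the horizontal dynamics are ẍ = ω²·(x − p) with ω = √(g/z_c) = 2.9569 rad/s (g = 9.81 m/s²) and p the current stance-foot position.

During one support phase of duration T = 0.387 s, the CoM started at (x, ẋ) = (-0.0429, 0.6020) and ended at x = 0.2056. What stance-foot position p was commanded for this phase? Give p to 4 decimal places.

ωT = 2.9569·0.387 = 1.144320; cosh(ωT) = 1.729373, sinh(ωT) = 1.410933
x(T) = p + (x₀−p)·cosh(ωT) + (ẋ₀/ω)·sinh(ωT) ⇒ p·(1 − cosh) = x(T) − x₀·cosh − (ẋ₀/ω)·sinh
numerator   = 0.2056 − (-0.0429)·1.729373 − (0.6020/2.9569)·1.410933 = -0.007464
denominator = 1 − 1.729373 = -0.729373
p = -0.007464 / -0.729373 = 0.0102

p = 0.0102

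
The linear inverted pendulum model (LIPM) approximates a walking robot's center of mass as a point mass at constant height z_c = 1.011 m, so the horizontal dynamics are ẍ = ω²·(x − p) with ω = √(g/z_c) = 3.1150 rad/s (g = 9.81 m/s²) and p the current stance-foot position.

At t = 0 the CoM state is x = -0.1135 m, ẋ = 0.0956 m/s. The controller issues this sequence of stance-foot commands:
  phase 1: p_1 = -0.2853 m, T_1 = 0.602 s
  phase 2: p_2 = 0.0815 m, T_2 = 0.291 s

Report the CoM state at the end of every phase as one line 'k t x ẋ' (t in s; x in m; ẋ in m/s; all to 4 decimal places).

phase 1: p=-0.2853, T=0.602, ωT=1.875230, cosh=3.337819, sinh=3.184500; start (x,ẋ)=(-0.113500, 0.095600) → end (x,ẋ)=(0.385870, 2.023303)
phase 2: p=0.0815, T=0.291, ωT=0.906465, cosh=1.439753, sinh=1.035803; start (x,ẋ)=(0.385870, 2.023303) → end (x,ẋ)=(1.192509, 3.895115)

1 0.6020 0.3859 2.0233
2 0.8930 1.1925 3.8951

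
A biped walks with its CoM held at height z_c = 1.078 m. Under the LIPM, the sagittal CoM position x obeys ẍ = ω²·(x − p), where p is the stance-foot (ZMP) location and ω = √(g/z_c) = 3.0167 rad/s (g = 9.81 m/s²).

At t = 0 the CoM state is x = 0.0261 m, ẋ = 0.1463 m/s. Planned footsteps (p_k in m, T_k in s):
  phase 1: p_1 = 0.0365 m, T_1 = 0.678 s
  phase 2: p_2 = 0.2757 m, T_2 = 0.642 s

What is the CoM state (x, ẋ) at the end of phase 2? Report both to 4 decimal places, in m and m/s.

x = 0.4499, ẋ = 0.6327

phase 1: p=0.0365, T=0.678, ωT=2.045323, cosh=3.930495, sinh=3.801157; start (x,ẋ)=(0.026100, 0.146300) → end (x,ẋ)=(0.179966, 0.455775)
phase 2: p=0.2757, T=0.642, ωT=1.936721, cosh=3.540075, sinh=3.395899; start (x,ẋ)=(0.179966, 0.455775) → end (x,ẋ)=(0.449862, 0.632744)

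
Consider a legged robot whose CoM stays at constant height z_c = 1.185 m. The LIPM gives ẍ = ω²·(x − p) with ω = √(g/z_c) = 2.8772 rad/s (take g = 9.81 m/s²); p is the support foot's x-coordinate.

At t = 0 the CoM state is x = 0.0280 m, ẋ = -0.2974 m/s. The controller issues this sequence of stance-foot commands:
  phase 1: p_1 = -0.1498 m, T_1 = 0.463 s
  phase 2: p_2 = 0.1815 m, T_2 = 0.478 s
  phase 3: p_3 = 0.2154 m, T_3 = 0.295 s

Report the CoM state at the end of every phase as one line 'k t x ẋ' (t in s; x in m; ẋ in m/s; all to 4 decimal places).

1 0.4630 0.0283 0.2990
2 0.9410 0.0516 -0.1868
3 1.2360 -0.0730 -0.7081

phase 1: p=-0.1498, T=0.463, ωT=1.332144, cosh=2.026534, sinh=1.762623; start (x,ẋ)=(0.028000, -0.297400) → end (x,ẋ)=(0.028325, 0.299007)
phase 2: p=0.1815, T=0.478, ωT=1.375302, cosh=2.104517, sinh=1.851753; start (x,ẋ)=(0.028325, 0.299007) → end (x,ẋ)=(0.051581, -0.186829)
phase 3: p=0.2154, T=0.295, ωT=0.848774, cosh=1.382360, sinh=0.954420; start (x,ẋ)=(0.051581, -0.186829) → end (x,ẋ)=(-0.073031, -0.708121)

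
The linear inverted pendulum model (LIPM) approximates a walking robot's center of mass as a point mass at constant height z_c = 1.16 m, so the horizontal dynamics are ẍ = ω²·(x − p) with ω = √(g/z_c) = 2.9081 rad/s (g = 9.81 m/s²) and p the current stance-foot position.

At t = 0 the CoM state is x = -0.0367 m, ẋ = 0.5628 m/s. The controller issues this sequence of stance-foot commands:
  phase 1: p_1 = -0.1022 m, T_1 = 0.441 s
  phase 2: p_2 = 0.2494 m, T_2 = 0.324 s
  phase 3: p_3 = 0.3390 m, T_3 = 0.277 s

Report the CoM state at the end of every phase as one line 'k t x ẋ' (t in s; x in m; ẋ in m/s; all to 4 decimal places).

1 0.4410 0.3470 1.4096
2 0.7650 0.9210 2.3919
3 1.0420 1.8568 4.7265

phase 1: p=-0.1022, T=0.441, ωT=1.282472, cosh=1.941446, sinh=1.664096; start (x,ẋ)=(-0.036700, 0.562800) → end (x,ẋ)=(0.347015, 1.409624)
phase 2: p=0.2494, T=0.324, ωT=0.942224, cosh=1.477721, sinh=1.087961; start (x,ẋ)=(0.347015, 1.409624) → end (x,ẋ)=(0.921007, 2.391873)
phase 3: p=0.3390, T=0.277, ωT=0.805544, cosh=1.342379, sinh=0.895534; start (x,ẋ)=(0.921007, 2.391873) → end (x,ẋ)=(1.856839, 4.726523)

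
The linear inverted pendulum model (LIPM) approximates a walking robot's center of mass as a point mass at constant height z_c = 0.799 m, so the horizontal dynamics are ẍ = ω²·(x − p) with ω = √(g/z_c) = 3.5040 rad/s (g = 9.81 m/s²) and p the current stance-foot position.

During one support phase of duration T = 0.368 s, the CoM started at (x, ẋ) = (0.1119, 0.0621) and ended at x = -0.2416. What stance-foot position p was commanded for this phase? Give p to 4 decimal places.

p = 0.5140

ωT = 3.5040·0.368 = 1.289472; cosh(ωT) = 1.953143, sinh(ωT) = 1.677726
x(T) = p + (x₀−p)·cosh(ωT) + (ẋ₀/ω)·sinh(ωT) ⇒ p·(1 − cosh) = x(T) − x₀·cosh − (ẋ₀/ω)·sinh
numerator   = -0.2416 − (0.1119)·1.953143 − (0.0621/3.5040)·1.677726 = -0.489890
denominator = 1 − 1.953143 = -0.953143
p = -0.489890 / -0.953143 = 0.5140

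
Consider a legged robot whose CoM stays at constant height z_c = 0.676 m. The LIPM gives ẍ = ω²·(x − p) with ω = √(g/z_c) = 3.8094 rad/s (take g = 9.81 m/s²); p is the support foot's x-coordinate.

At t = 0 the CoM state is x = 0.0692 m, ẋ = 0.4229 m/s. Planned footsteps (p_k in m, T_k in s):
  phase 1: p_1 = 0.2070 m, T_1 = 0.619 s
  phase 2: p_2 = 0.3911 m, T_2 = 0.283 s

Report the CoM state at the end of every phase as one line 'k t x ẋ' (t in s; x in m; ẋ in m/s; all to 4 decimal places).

phase 1: p=0.2070, T=0.619, ωT=2.358019, cosh=5.332297, sinh=5.237690; start (x,ẋ)=(0.069200, 0.422900) → end (x,ẋ)=(0.053671, -0.494420)
phase 2: p=0.3911, T=0.283, ωT=1.078060, cosh=1.639614, sinh=1.299359; start (x,ẋ)=(0.053671, -0.494420) → end (x,ẋ)=(-0.330797, -2.480857)

1 0.6190 0.0537 -0.4944
2 0.9020 -0.3308 -2.4809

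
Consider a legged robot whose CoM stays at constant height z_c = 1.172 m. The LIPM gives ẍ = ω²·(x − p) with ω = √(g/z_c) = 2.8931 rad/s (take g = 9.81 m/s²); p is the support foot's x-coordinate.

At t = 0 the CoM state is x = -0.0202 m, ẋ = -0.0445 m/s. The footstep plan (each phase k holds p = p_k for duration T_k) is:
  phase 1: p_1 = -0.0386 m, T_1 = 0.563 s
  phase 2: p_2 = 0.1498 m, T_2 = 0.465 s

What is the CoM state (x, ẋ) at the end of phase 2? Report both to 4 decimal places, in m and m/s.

x = -0.2060, ẋ = -0.8924

phase 1: p=-0.0386, T=0.563, ωT=1.628815, cosh=2.646997, sinh=2.450835; start (x,ẋ)=(-0.020200, -0.044500) → end (x,ẋ)=(-0.027593, 0.012674)
phase 2: p=0.1498, T=0.465, ωT=1.345292, cosh=2.049885, sinh=1.789421; start (x,ẋ)=(-0.027593, 0.012674) → end (x,ẋ)=(-0.205995, -0.892376)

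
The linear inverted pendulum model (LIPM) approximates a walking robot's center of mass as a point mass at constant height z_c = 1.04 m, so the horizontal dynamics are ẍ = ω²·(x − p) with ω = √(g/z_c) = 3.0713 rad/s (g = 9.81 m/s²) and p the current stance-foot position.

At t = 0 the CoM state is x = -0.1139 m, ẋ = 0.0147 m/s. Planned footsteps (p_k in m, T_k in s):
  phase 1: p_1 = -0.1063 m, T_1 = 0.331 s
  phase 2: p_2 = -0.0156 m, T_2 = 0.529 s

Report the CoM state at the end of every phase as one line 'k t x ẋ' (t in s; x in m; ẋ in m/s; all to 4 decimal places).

1 0.3310 -0.1124 -0.0051
2 0.8600 -0.2750 -0.7390

phase 1: p=-0.1063, T=0.331, ωT=1.016600, cosh=1.562803, sinh=1.200980; start (x,ẋ)=(-0.113900, 0.014700) → end (x,ẋ)=(-0.112429, -0.005060)
phase 2: p=-0.0156, T=0.529, ωT=1.624718, cosh=2.636976, sinh=2.440009; start (x,ẋ)=(-0.112429, -0.005060) → end (x,ẋ)=(-0.274956, -0.738980)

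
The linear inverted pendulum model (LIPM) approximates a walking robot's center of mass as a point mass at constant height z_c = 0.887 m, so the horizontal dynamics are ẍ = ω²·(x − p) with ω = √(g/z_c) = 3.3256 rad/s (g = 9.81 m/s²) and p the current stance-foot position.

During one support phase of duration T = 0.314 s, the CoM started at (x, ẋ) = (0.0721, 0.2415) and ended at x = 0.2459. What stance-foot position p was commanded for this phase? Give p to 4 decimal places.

ωT = 3.3256·0.314 = 1.044238; cosh(ωT) = 1.596597, sinh(ωT) = 1.244637
x(T) = p + (x₀−p)·cosh(ωT) + (ẋ₀/ω)·sinh(ωT) ⇒ p·(1 − cosh) = x(T) − x₀·cosh − (ẋ₀/ω)·sinh
numerator   = 0.2459 − (0.0721)·1.596597 − (0.2415/3.3256)·1.244637 = 0.040402
denominator = 1 − 1.596597 = -0.596597
p = 0.040402 / -0.596597 = -0.0677

p = -0.0677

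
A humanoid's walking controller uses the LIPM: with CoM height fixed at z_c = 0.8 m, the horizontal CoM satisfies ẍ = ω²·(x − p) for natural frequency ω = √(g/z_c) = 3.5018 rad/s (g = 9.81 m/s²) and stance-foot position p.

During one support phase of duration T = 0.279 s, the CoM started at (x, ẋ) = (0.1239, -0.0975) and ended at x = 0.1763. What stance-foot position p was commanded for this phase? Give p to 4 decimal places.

p = -0.0390

ωT = 3.5018·0.279 = 0.977002; cosh(ωT) = 1.516459, sinh(ωT) = 1.140021
x(T) = p + (x₀−p)·cosh(ωT) + (ẋ₀/ω)·sinh(ωT) ⇒ p·(1 − cosh) = x(T) − x₀·cosh − (ẋ₀/ω)·sinh
numerator   = 0.1763 − (0.1239)·1.516459 − (-0.0975/3.5018)·1.140021 = 0.020152
denominator = 1 − 1.516459 = -0.516459
p = 0.020152 / -0.516459 = -0.0390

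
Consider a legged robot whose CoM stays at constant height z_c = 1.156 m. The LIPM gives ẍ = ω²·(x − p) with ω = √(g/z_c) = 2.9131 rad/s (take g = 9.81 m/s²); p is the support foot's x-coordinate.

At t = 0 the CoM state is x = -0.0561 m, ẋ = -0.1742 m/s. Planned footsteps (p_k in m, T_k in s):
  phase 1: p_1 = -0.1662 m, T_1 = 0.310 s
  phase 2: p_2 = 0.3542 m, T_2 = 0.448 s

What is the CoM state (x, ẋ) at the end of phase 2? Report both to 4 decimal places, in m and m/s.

x = -0.4378, ẋ = -1.9505

phase 1: p=-0.1662, T=0.310, ωT=0.903061, cosh=1.436235, sinh=1.030908; start (x,ẋ)=(-0.056100, -0.174200) → end (x,ẋ)=(-0.069718, 0.080453)
phase 2: p=0.3542, T=0.448, ωT=1.305069, cosh=1.979548, sinh=1.708394; start (x,ẋ)=(-0.069718, 0.080453) → end (x,ẋ)=(-0.437783, -1.950460)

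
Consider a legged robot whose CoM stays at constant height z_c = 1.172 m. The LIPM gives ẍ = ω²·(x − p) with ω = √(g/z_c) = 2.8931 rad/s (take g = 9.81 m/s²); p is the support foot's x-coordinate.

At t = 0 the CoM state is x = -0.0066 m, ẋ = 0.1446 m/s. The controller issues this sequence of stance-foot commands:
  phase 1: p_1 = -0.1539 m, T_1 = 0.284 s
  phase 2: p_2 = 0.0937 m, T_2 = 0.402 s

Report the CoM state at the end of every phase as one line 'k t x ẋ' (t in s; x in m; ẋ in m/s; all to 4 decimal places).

1 0.2840 0.0918 0.5871
2 0.6860 0.3834 1.0232

phase 1: p=-0.1539, T=0.284, ωT=0.821640, cosh=1.356969, sinh=0.917259; start (x,ẋ)=(-0.006600, 0.144600) → end (x,ẋ)=(0.091827, 0.587111)
phase 2: p=0.0937, T=0.402, ωT=1.163026, cosh=1.756070, sinh=1.443531; start (x,ẋ)=(0.091827, 0.587111) → end (x,ẋ)=(0.383354, 1.023186)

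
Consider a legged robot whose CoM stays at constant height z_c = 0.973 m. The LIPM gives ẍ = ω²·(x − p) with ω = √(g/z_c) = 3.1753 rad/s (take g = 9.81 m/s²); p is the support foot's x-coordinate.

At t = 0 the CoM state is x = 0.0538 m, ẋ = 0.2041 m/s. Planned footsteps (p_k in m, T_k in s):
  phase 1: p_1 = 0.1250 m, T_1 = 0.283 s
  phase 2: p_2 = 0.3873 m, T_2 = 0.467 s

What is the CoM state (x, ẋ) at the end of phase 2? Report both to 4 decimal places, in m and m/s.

phase 1: p=0.1250, T=0.283, ωT=0.898610, cosh=1.431661, sinh=1.024526; start (x,ẋ)=(0.053800, 0.204100) → end (x,ẋ)=(0.088920, 0.060576)
phase 2: p=0.3873, T=0.467, ωT=1.482865, cosh=2.316268, sinh=2.089282; start (x,ẋ)=(0.088920, 0.060576) → end (x,ẋ)=(-0.263971, -1.839175)

x = -0.2640, ẋ = -1.8392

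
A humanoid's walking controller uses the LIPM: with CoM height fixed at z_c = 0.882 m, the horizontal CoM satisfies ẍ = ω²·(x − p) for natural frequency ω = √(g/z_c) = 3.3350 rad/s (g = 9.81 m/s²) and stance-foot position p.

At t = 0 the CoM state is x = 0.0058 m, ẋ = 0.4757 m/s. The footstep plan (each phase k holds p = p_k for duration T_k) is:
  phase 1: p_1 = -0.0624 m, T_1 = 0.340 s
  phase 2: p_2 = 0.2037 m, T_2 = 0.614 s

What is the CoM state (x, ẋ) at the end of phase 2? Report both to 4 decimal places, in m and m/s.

x = 1.6929, ẋ = 5.0912

phase 1: p=-0.0624, T=0.340, ωT=1.133900, cosh=1.714765, sinh=1.392989; start (x,ẋ)=(0.005800, 0.475700) → end (x,ẋ)=(0.253241, 1.132545)
phase 2: p=0.2037, T=0.614, ωT=2.047690, cosh=3.939505, sinh=3.810473; start (x,ẋ)=(0.253241, 1.132545) → end (x,ẋ)=(1.692879, 5.091229)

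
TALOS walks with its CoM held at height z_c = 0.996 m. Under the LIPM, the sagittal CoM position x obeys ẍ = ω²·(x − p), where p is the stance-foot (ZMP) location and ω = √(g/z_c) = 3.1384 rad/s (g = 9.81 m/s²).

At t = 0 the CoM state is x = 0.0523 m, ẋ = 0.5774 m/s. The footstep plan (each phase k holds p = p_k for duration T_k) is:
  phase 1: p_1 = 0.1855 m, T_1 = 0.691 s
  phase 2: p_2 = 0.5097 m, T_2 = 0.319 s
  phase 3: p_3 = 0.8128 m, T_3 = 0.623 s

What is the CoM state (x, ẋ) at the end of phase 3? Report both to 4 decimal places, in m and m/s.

x = 0.8642, ẋ = 0.3549

phase 1: p=0.1855, T=0.691, ωT=2.168634, cosh=4.430333, sinh=4.315999; start (x,ẋ)=(0.052300, 0.577400) → end (x,ẋ)=(0.389433, 0.753836)
phase 2: p=0.5097, T=0.319, ωT=1.001150, cosh=1.544433, sinh=1.176976; start (x,ẋ)=(0.389433, 0.753836) → end (x,ẋ)=(0.606663, 0.720005)
phase 3: p=0.8128, T=0.623, ωT=1.955223, cosh=3.603514, sinh=3.461981; start (x,ẋ)=(0.606663, 0.720005) → end (x,ẋ)=(0.864223, 0.354852)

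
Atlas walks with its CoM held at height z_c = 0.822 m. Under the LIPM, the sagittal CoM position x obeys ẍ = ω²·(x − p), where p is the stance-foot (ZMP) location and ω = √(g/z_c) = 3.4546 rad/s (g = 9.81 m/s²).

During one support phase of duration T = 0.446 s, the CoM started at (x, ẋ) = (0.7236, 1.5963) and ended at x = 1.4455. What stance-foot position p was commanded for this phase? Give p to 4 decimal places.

p = 0.9367

ωT = 3.4546·0.446 = 1.540752; cosh(ωT) = 2.441159, sinh(ωT) = 2.226939
x(T) = p + (x₀−p)·cosh(ωT) + (ẋ₀/ω)·sinh(ωT) ⇒ p·(1 − cosh) = x(T) − x₀·cosh − (ẋ₀/ω)·sinh
numerator   = 1.4455 − (0.7236)·2.441159 − (1.5963/3.4546)·2.226939 = -1.349945
denominator = 1 − 2.441159 = -1.441159
p = -1.349945 / -1.441159 = 0.9367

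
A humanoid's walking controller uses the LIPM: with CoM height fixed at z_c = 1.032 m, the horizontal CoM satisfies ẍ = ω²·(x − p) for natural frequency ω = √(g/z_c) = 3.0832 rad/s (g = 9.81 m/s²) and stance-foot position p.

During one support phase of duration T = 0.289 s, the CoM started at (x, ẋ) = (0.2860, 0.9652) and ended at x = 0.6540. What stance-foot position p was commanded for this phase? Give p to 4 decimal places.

p = 0.1665

ωT = 3.0832·0.289 = 0.891045; cosh(ωT) = 1.423951, sinh(ωT) = 1.013724
x(T) = p + (x₀−p)·cosh(ωT) + (ẋ₀/ω)·sinh(ωT) ⇒ p·(1 − cosh) = x(T) − x₀·cosh − (ẋ₀/ω)·sinh
numerator   = 0.6540 − (0.2860)·1.423951 − (0.9652/3.0832)·1.013724 = -0.070598
denominator = 1 − 1.423951 = -0.423951
p = -0.070598 / -0.423951 = 0.1665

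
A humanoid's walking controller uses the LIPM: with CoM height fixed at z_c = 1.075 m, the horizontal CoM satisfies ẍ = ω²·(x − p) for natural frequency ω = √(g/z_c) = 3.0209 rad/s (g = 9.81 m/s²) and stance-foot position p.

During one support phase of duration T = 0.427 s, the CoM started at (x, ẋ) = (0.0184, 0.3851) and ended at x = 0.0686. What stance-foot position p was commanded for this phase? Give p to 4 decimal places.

p = 0.1901

ωT = 3.0209·0.427 = 1.289924; cosh(ωT) = 1.953902, sinh(ωT) = 1.678610
x(T) = p + (x₀−p)·cosh(ωT) + (ẋ₀/ω)·sinh(ωT) ⇒ p·(1 − cosh) = x(T) − x₀·cosh − (ẋ₀/ω)·sinh
numerator   = 0.0686 − (0.0184)·1.953902 − (0.3851/3.0209)·1.678610 = -0.181339
denominator = 1 − 1.953902 = -0.953902
p = -0.181339 / -0.953902 = 0.1901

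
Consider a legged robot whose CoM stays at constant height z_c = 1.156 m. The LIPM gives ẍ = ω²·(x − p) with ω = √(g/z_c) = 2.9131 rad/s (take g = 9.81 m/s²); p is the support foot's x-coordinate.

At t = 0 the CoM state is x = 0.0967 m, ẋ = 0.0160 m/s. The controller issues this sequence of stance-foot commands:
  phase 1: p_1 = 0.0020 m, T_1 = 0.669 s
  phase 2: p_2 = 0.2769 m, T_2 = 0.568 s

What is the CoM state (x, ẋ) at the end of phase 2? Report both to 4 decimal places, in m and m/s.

x = 1.3727, ẋ = 3.3381

phase 1: p=0.0020, T=0.669, ωT=1.948864, cosh=3.581571, sinh=3.439136; start (x,ẋ)=(0.096700, 0.016000) → end (x,ẋ)=(0.360064, 1.006061)
phase 2: p=0.2769, T=0.568, ωT=1.654641, cosh=2.711181, sinh=2.520020; start (x,ẋ)=(0.360064, 1.006061) → end (x,ẋ)=(1.372681, 3.338127)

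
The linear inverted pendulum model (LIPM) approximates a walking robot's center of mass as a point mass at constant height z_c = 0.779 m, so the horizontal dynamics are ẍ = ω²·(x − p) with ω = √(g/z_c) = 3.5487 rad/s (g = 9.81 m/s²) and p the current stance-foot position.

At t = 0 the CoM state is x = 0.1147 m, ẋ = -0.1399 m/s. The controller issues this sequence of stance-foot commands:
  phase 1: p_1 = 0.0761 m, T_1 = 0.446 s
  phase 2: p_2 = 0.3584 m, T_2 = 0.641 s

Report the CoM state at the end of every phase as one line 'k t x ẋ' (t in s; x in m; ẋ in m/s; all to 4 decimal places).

phase 1: p=0.0761, T=0.446, ωT=1.582720, cosh=2.536798, sinh=2.331382; start (x,ẋ)=(0.114700, -0.139900) → end (x,ẋ)=(0.082111, -0.035546)
phase 2: p=0.3584, T=0.641, ωT=2.274717, cosh=4.913995, sinh=4.811169; start (x,ẋ)=(0.082111, -0.035546) → end (x,ẋ)=(-1.047476, -4.891870)

1 0.4460 0.0821 -0.0355
2 1.0870 -1.0475 -4.8919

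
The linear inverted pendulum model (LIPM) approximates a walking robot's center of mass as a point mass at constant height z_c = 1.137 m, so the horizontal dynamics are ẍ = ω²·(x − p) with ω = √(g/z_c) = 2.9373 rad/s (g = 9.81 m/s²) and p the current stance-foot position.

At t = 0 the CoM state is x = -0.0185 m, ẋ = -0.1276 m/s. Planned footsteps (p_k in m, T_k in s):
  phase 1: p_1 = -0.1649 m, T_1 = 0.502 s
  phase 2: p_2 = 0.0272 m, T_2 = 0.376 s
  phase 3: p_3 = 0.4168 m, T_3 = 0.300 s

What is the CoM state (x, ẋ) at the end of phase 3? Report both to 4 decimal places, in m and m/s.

phase 1: p=-0.1649, T=0.502, ωT=1.474525, cosh=2.298923, sinh=2.070035; start (x,ẋ)=(-0.018500, -0.127600) → end (x,ẋ)=(0.081737, 0.596816)
phase 2: p=0.0272, T=0.376, ωT=1.104425, cosh=1.674445, sinh=1.343043; start (x,ẋ)=(0.081737, 0.596816) → end (x,ẋ)=(0.391406, 1.214480)
phase 3: p=0.4168, T=0.300, ωT=0.881190, cosh=1.414030, sinh=0.999740; start (x,ẋ)=(0.391406, 1.214480) → end (x,ẋ)=(0.794253, 1.642742)

x = 0.7943, ẋ = 1.6427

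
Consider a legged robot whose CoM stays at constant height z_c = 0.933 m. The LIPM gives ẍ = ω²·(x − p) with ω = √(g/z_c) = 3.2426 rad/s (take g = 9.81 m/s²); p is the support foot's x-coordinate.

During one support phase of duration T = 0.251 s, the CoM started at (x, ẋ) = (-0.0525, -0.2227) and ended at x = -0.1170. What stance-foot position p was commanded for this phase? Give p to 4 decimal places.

p = -0.0461

ωT = 3.2426·0.251 = 0.813893; cosh(ωT) = 1.349903, sinh(ωT) = 0.906773
x(T) = p + (x₀−p)·cosh(ωT) + (ẋ₀/ω)·sinh(ωT) ⇒ p·(1 − cosh) = x(T) − x₀·cosh − (ẋ₀/ω)·sinh
numerator   = -0.1170 − (-0.0525)·1.349903 − (-0.2227/3.2426)·0.906773 = 0.016147
denominator = 1 − 1.349903 = -0.349903
p = 0.016147 / -0.349903 = -0.0461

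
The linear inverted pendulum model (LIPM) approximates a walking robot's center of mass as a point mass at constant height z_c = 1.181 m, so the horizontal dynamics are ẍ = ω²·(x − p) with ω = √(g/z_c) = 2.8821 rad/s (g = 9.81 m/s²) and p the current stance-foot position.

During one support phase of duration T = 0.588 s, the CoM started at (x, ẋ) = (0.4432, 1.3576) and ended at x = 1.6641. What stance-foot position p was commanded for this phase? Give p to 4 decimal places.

p = 0.4533

ωT = 2.8821·0.588 = 1.694675; cosh(ωT) = 2.814267, sinh(ωT) = 2.630608
x(T) = p + (x₀−p)·cosh(ωT) + (ẋ₀/ω)·sinh(ωT) ⇒ p·(1 − cosh) = x(T) − x₀·cosh − (ẋ₀/ω)·sinh
numerator   = 1.6641 − (0.4432)·2.814267 − (1.3576/2.8821)·2.630608 = -0.822319
denominator = 1 − 2.814267 = -1.814267
p = -0.822319 / -1.814267 = 0.4533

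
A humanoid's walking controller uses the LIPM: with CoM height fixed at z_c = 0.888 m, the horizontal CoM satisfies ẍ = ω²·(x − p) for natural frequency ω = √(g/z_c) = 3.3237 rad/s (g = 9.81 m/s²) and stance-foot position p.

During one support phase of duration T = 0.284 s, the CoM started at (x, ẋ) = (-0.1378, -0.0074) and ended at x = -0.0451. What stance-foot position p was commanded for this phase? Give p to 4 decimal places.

ωT = 3.3237·0.284 = 0.943931; cosh(ωT) = 1.479580, sinh(ωT) = 1.090484
x(T) = p + (x₀−p)·cosh(ωT) + (ẋ₀/ω)·sinh(ωT) ⇒ p·(1 − cosh) = x(T) − x₀·cosh − (ẋ₀/ω)·sinh
numerator   = -0.0451 − (-0.1378)·1.479580 − (-0.0074/3.3237)·1.090484 = 0.161214
denominator = 1 − 1.479580 = -0.479580
p = 0.161214 / -0.479580 = -0.3362

p = -0.3362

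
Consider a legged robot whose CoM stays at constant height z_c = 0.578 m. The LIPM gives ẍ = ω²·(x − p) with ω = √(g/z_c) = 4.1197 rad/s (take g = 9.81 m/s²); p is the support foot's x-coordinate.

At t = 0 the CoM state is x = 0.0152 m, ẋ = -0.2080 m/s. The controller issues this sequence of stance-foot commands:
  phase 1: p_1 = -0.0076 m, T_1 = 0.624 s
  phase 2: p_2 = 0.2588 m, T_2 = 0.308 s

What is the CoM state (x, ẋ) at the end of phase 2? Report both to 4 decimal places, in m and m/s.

x = -0.8955, ẋ = -4.4532

phase 1: p=-0.0076, T=0.624, ωT=2.570693, cosh=6.575681, sinh=6.499199; start (x,ẋ)=(0.015200, -0.208000) → end (x,ẋ)=(-0.185813, -0.757277)
phase 2: p=0.2588, T=0.308, ωT=1.268868, cosh=1.918986, sinh=1.637836; start (x,ẋ)=(-0.185813, -0.757277) → end (x,ẋ)=(-0.895471, -4.453186)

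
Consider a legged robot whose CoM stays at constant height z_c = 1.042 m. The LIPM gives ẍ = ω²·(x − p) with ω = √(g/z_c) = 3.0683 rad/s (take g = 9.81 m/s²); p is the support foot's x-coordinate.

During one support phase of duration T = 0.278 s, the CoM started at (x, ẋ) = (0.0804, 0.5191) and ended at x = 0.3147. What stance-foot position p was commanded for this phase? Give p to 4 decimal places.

ωT = 3.0683·0.278 = 0.852987; cosh(ωT) = 1.386393, sinh(ωT) = 0.960253
x(T) = p + (x₀−p)·cosh(ωT) + (ẋ₀/ω)·sinh(ωT) ⇒ p·(1 − cosh) = x(T) − x₀·cosh − (ẋ₀/ω)·sinh
numerator   = 0.3147 − (0.0804)·1.386393 − (0.5191/3.0683)·0.960253 = 0.040777
denominator = 1 − 1.386393 = -0.386393
p = 0.040777 / -0.386393 = -0.1055

p = -0.1055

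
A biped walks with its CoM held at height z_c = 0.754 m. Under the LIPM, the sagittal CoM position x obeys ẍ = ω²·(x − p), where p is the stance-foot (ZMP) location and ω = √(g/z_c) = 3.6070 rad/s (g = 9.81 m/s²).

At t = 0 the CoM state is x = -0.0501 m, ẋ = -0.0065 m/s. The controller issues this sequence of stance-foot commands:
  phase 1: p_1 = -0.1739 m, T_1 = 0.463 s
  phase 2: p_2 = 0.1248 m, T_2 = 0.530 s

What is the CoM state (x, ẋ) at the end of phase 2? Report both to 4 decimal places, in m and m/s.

x = 1.2863, ẋ = 4.3360

phase 1: p=-0.1739, T=0.463, ωT=1.670041, cosh=2.750312, sinh=2.562073; start (x,ẋ)=(-0.050100, -0.006500) → end (x,ẋ)=(0.161972, 1.126208)
phase 2: p=0.1248, T=0.530, ωT=1.911710, cosh=3.456237, sinh=3.308410; start (x,ẋ)=(0.161972, 1.126208) → end (x,ẋ)=(1.286254, 4.336028)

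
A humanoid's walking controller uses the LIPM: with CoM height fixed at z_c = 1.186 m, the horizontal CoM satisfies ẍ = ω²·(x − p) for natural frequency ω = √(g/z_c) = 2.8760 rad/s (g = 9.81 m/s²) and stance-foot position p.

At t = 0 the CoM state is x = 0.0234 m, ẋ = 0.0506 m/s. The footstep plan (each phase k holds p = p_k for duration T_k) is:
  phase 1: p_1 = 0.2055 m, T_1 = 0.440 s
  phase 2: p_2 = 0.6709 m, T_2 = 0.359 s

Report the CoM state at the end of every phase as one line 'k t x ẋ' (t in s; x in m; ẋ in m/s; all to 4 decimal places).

1 0.4400 -0.1142 -0.7575
2 0.7990 -0.8941 -3.9667

phase 1: p=0.2055, T=0.440, ωT=1.265440, cosh=1.913384, sinh=1.631268; start (x,ẋ)=(0.023400, 0.050600) → end (x,ẋ)=(-0.114227, -0.757510)
phase 2: p=0.6709, T=0.359, ωT=1.032484, cosh=1.582077, sinh=1.225956; start (x,ẋ)=(-0.114227, -0.757510) → end (x,ẋ)=(-0.894136, -3.966677)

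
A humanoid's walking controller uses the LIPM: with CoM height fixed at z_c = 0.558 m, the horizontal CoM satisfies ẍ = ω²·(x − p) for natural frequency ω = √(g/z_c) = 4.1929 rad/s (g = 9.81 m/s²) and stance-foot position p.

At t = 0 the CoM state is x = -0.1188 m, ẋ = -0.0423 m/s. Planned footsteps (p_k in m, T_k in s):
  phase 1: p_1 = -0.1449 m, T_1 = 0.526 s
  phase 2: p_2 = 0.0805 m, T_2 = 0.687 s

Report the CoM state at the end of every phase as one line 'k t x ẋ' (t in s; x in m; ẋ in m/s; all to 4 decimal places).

1 0.5260 -0.0703 0.2962
2 1.2130 -0.6396 -2.9671

phase 1: p=-0.1449, T=0.526, ωT=2.205465, cosh=4.592337, sinh=4.482137; start (x,ẋ)=(-0.118800, -0.042300) → end (x,ẋ)=(-0.070258, 0.296245)
phase 2: p=0.0805, T=0.687, ωT=2.880522, cosh=8.939843, sinh=8.883737; start (x,ẋ)=(-0.070258, 0.296245) → end (x,ẋ)=(-0.639580, -2.967139)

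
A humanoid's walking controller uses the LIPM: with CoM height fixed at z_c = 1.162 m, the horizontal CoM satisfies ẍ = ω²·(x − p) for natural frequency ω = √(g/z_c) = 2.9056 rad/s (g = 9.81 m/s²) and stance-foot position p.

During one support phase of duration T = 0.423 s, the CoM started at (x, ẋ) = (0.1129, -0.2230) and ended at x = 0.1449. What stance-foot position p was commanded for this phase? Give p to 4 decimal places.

ωT = 2.9056·0.423 = 1.229069; cosh(ωT) = 1.855305, sinh(ωT) = 1.562740
x(T) = p + (x₀−p)·cosh(ωT) + (ẋ₀/ω)·sinh(ωT) ⇒ p·(1 − cosh) = x(T) − x₀·cosh − (ẋ₀/ω)·sinh
numerator   = 0.1449 − (0.1129)·1.855305 − (-0.2230/2.9056)·1.562740 = 0.055374
denominator = 1 − 1.855305 = -0.855305
p = 0.055374 / -0.855305 = -0.0647

p = -0.0647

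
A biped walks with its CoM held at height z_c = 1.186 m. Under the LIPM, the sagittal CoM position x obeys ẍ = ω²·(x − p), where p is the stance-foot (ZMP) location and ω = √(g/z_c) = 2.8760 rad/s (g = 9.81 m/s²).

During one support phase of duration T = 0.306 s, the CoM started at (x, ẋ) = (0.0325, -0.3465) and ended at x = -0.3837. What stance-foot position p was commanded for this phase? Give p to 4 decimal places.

ωT = 2.8760·0.306 = 0.880056; cosh(ωT) = 1.412897, sinh(ωT) = 0.998138
x(T) = p + (x₀−p)·cosh(ωT) + (ẋ₀/ω)·sinh(ωT) ⇒ p·(1 − cosh) = x(T) − x₀·cosh − (ẋ₀/ω)·sinh
numerator   = -0.3837 − (0.0325)·1.412897 − (-0.3465/2.8760)·0.998138 = -0.309364
denominator = 1 − 1.412897 = -0.412897
p = -0.309364 / -0.412897 = 0.7493

p = 0.7493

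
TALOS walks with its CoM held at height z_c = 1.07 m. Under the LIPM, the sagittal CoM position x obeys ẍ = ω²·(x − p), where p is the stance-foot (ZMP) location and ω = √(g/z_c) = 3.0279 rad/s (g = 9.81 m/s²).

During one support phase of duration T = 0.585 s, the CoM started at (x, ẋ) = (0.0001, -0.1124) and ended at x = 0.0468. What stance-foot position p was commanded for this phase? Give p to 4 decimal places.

p = -0.0753

ωT = 3.0279·0.585 = 1.771321; cosh(ωT) = 3.024362, sinh(ωT) = 2.854254
x(T) = p + (x₀−p)·cosh(ωT) + (ẋ₀/ω)·sinh(ωT) ⇒ p·(1 − cosh) = x(T) − x₀·cosh − (ẋ₀/ω)·sinh
numerator   = 0.0468 − (0.0001)·3.024362 − (-0.1124/3.0279)·2.854254 = 0.152452
denominator = 1 − 3.024362 = -2.024362
p = 0.152452 / -2.024362 = -0.0753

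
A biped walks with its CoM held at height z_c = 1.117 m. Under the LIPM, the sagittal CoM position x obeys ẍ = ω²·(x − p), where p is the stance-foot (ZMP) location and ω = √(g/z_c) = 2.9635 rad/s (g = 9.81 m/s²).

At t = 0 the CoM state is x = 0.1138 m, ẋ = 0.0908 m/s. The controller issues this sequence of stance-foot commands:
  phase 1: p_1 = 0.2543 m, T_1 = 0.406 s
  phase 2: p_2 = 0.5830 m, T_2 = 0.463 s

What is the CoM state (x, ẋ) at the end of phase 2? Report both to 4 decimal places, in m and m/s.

x = -0.8348, ẋ = -3.9161

phase 1: p=0.2543, T=0.406, ωT=1.203181, cosh=1.815466, sinh=1.515229; start (x,ẋ)=(0.113800, 0.090800) → end (x,ẋ)=(0.045653, -0.466054)
phase 2: p=0.5830, T=0.463, ωT=1.372100, cosh=2.098600, sinh=1.845026; start (x,ẋ)=(0.045653, -0.466054) → end (x,ẋ)=(-0.834834, -3.916133)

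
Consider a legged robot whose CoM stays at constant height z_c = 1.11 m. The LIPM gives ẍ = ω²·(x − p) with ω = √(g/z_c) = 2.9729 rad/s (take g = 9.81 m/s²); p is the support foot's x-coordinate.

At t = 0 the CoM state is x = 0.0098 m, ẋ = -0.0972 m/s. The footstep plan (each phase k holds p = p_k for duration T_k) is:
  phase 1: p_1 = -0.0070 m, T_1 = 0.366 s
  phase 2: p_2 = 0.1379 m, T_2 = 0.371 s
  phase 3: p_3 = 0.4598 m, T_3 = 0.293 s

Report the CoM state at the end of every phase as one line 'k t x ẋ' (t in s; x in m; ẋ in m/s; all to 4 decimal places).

1 0.3660 -0.0223 -0.0949
2 0.7370 -0.1728 -0.7970
3 1.0300 -0.6925 -2.9722

phase 1: p=-0.0070, T=0.366, ωT=1.088081, cosh=1.652718, sinh=1.315855; start (x,ẋ)=(0.009800, -0.097200) → end (x,ẋ)=(-0.022257, -0.094924)
phase 2: p=0.1379, T=0.371, ωT=1.102946, cosh=1.672460, sinh=1.340569; start (x,ẋ)=(-0.022257, -0.094924) → end (x,ẋ)=(-0.172760, -0.797042)
phase 3: p=0.4598, T=0.293, ωT=0.871060, cosh=1.403975, sinh=0.985467; start (x,ẋ)=(-0.172760, -0.797042) → end (x,ẋ)=(-0.692504, -2.972233)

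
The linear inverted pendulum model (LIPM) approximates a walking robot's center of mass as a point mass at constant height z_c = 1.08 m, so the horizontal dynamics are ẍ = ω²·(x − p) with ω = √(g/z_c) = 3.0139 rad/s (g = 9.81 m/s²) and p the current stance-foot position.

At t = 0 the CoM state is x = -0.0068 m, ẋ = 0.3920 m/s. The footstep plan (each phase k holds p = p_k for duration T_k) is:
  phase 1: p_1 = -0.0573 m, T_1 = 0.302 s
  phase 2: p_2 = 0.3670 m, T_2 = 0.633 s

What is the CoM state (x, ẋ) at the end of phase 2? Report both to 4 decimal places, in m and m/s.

x = 0.4152, ẋ = 0.3495

phase 1: p=-0.0573, T=0.302, ωT=0.910198, cosh=1.443629, sinh=1.041185; start (x,ẋ)=(-0.006800, 0.392000) → end (x,ẋ)=(0.151024, 0.724373)
phase 2: p=0.3670, T=0.633, ωT=1.907799, cosh=3.443323, sinh=3.294916; start (x,ẋ)=(0.151024, 0.724373) → end (x,ẋ)=(0.415238, 0.349490)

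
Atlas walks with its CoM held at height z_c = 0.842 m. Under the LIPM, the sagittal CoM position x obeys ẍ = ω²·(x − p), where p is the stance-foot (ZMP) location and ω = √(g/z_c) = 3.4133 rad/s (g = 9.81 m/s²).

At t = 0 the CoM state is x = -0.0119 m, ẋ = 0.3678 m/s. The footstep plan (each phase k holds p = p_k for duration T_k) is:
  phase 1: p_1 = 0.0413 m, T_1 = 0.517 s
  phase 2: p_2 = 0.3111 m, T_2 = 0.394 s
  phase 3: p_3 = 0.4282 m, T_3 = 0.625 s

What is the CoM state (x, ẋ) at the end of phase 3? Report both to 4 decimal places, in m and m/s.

x = 0.7126, ẋ = 1.0495

phase 1: p=0.0413, T=0.517, ωT=1.764676, cosh=3.005461, sinh=2.834219; start (x,ẋ)=(-0.011900, 0.367800) → end (x,ẋ)=(0.186811, 0.590750)
phase 2: p=0.3111, T=0.394, ωT=1.344840, cosh=2.049077, sinh=1.788496; start (x,ẋ)=(0.186811, 0.590750) → end (x,ẋ)=(0.365962, 0.451746)
phase 3: p=0.4282, T=0.625, ωT=2.133313, cosh=4.280616, sinh=4.162171; start (x,ẋ)=(0.365962, 0.451746) → end (x,ẋ)=(0.712640, 1.049547)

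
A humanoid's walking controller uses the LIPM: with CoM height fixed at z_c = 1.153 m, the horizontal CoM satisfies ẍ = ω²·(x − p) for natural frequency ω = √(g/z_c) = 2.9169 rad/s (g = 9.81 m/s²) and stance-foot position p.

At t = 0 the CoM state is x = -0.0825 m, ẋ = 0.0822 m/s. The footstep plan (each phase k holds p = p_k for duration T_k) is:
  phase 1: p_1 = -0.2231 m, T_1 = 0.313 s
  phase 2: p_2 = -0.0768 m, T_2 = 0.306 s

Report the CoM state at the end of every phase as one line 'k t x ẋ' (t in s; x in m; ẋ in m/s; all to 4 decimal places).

1 0.3130 0.0097 0.5476
2 0.6190 0.2373 1.0370

phase 1: p=-0.2231, T=0.313, ωT=0.912990, cosh=1.446542, sinh=1.045219; start (x,ẋ)=(-0.082500, 0.082200) → end (x,ẋ)=(0.009739, 0.547567)
phase 2: p=-0.0768, T=0.306, ωT=0.892571, cosh=1.425500, sinh=1.015899; start (x,ẋ)=(0.009739, 0.547567) → end (x,ẋ)=(0.237268, 1.036995)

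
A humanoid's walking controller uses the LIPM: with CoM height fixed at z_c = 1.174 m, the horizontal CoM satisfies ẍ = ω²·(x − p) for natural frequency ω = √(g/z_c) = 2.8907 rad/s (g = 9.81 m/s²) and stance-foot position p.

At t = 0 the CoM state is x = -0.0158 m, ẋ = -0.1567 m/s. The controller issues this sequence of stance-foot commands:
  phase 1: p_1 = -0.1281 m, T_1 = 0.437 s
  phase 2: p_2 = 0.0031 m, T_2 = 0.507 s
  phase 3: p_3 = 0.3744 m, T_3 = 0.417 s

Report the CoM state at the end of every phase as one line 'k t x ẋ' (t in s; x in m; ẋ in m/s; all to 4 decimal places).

phase 1: p=-0.1281, T=0.437, ωT=1.263236, cosh=1.909793, sinh=1.627055; start (x,ẋ)=(-0.015800, -0.156700) → end (x,ẋ)=(-0.001830, 0.228919)
phase 2: p=0.0031, T=0.507, ωT=1.465585, cosh=2.280509, sinh=2.049566; start (x,ẋ)=(-0.001830, 0.228919) → end (x,ẋ)=(0.154165, 0.492843)
phase 3: p=0.3744, T=0.417, ωT=1.205422, cosh=1.818866, sinh=1.519301; start (x,ẋ)=(0.154165, 0.492843) → end (x,ẋ)=(0.232851, -0.070822)

1 0.4370 -0.0018 0.2289
2 0.9440 0.1542 0.4928
3 1.3610 0.2329 -0.0708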